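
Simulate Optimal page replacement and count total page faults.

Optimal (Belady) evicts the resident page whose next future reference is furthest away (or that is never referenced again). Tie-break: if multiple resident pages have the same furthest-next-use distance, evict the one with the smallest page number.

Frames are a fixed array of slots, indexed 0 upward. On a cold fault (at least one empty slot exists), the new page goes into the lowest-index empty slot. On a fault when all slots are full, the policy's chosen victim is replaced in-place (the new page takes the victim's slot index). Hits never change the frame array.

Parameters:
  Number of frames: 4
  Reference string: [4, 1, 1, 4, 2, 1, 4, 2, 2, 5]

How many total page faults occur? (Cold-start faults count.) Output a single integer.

Answer: 4

Derivation:
Step 0: ref 4 → FAULT, frames=[4,-,-,-]
Step 1: ref 1 → FAULT, frames=[4,1,-,-]
Step 2: ref 1 → HIT, frames=[4,1,-,-]
Step 3: ref 4 → HIT, frames=[4,1,-,-]
Step 4: ref 2 → FAULT, frames=[4,1,2,-]
Step 5: ref 1 → HIT, frames=[4,1,2,-]
Step 6: ref 4 → HIT, frames=[4,1,2,-]
Step 7: ref 2 → HIT, frames=[4,1,2,-]
Step 8: ref 2 → HIT, frames=[4,1,2,-]
Step 9: ref 5 → FAULT, frames=[4,1,2,5]
Total faults: 4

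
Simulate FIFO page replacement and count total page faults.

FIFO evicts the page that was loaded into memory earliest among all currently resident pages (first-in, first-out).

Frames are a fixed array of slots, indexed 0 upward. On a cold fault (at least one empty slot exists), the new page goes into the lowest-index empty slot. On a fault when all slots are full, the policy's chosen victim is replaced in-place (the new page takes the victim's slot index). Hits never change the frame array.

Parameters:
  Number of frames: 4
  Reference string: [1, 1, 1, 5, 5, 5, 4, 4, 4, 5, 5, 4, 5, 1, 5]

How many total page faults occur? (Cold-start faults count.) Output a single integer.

Step 0: ref 1 → FAULT, frames=[1,-,-,-]
Step 1: ref 1 → HIT, frames=[1,-,-,-]
Step 2: ref 1 → HIT, frames=[1,-,-,-]
Step 3: ref 5 → FAULT, frames=[1,5,-,-]
Step 4: ref 5 → HIT, frames=[1,5,-,-]
Step 5: ref 5 → HIT, frames=[1,5,-,-]
Step 6: ref 4 → FAULT, frames=[1,5,4,-]
Step 7: ref 4 → HIT, frames=[1,5,4,-]
Step 8: ref 4 → HIT, frames=[1,5,4,-]
Step 9: ref 5 → HIT, frames=[1,5,4,-]
Step 10: ref 5 → HIT, frames=[1,5,4,-]
Step 11: ref 4 → HIT, frames=[1,5,4,-]
Step 12: ref 5 → HIT, frames=[1,5,4,-]
Step 13: ref 1 → HIT, frames=[1,5,4,-]
Step 14: ref 5 → HIT, frames=[1,5,4,-]
Total faults: 3

Answer: 3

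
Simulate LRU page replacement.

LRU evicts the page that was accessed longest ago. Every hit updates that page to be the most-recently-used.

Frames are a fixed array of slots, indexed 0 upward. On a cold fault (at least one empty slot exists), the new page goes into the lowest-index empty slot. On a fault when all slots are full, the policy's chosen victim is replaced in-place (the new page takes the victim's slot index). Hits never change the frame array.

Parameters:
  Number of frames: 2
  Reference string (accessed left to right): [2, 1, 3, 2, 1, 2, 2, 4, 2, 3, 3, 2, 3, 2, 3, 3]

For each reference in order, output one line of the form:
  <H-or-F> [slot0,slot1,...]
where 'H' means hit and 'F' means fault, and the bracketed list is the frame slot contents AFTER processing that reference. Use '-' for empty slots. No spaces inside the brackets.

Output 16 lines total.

F [2,-]
F [2,1]
F [3,1]
F [3,2]
F [1,2]
H [1,2]
H [1,2]
F [4,2]
H [4,2]
F [3,2]
H [3,2]
H [3,2]
H [3,2]
H [3,2]
H [3,2]
H [3,2]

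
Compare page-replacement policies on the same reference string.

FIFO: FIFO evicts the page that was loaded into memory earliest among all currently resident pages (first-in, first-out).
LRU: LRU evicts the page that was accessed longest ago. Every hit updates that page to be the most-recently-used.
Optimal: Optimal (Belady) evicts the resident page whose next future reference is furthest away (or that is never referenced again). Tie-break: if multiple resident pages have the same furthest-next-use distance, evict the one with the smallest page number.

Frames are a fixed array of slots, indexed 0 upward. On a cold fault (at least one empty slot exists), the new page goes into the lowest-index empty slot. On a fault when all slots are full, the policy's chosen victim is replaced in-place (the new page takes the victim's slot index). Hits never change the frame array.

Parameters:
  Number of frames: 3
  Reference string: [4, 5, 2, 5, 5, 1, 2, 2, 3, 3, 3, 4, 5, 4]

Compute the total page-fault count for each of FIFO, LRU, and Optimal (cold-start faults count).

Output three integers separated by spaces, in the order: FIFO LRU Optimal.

Answer: 7 7 6

Derivation:
--- FIFO ---
  step 0: ref 4 -> FAULT, frames=[4,-,-] (faults so far: 1)
  step 1: ref 5 -> FAULT, frames=[4,5,-] (faults so far: 2)
  step 2: ref 2 -> FAULT, frames=[4,5,2] (faults so far: 3)
  step 3: ref 5 -> HIT, frames=[4,5,2] (faults so far: 3)
  step 4: ref 5 -> HIT, frames=[4,5,2] (faults so far: 3)
  step 5: ref 1 -> FAULT, evict 4, frames=[1,5,2] (faults so far: 4)
  step 6: ref 2 -> HIT, frames=[1,5,2] (faults so far: 4)
  step 7: ref 2 -> HIT, frames=[1,5,2] (faults so far: 4)
  step 8: ref 3 -> FAULT, evict 5, frames=[1,3,2] (faults so far: 5)
  step 9: ref 3 -> HIT, frames=[1,3,2] (faults so far: 5)
  step 10: ref 3 -> HIT, frames=[1,3,2] (faults so far: 5)
  step 11: ref 4 -> FAULT, evict 2, frames=[1,3,4] (faults so far: 6)
  step 12: ref 5 -> FAULT, evict 1, frames=[5,3,4] (faults so far: 7)
  step 13: ref 4 -> HIT, frames=[5,3,4] (faults so far: 7)
  FIFO total faults: 7
--- LRU ---
  step 0: ref 4 -> FAULT, frames=[4,-,-] (faults so far: 1)
  step 1: ref 5 -> FAULT, frames=[4,5,-] (faults so far: 2)
  step 2: ref 2 -> FAULT, frames=[4,5,2] (faults so far: 3)
  step 3: ref 5 -> HIT, frames=[4,5,2] (faults so far: 3)
  step 4: ref 5 -> HIT, frames=[4,5,2] (faults so far: 3)
  step 5: ref 1 -> FAULT, evict 4, frames=[1,5,2] (faults so far: 4)
  step 6: ref 2 -> HIT, frames=[1,5,2] (faults so far: 4)
  step 7: ref 2 -> HIT, frames=[1,5,2] (faults so far: 4)
  step 8: ref 3 -> FAULT, evict 5, frames=[1,3,2] (faults so far: 5)
  step 9: ref 3 -> HIT, frames=[1,3,2] (faults so far: 5)
  step 10: ref 3 -> HIT, frames=[1,3,2] (faults so far: 5)
  step 11: ref 4 -> FAULT, evict 1, frames=[4,3,2] (faults so far: 6)
  step 12: ref 5 -> FAULT, evict 2, frames=[4,3,5] (faults so far: 7)
  step 13: ref 4 -> HIT, frames=[4,3,5] (faults so far: 7)
  LRU total faults: 7
--- Optimal ---
  step 0: ref 4 -> FAULT, frames=[4,-,-] (faults so far: 1)
  step 1: ref 5 -> FAULT, frames=[4,5,-] (faults so far: 2)
  step 2: ref 2 -> FAULT, frames=[4,5,2] (faults so far: 3)
  step 3: ref 5 -> HIT, frames=[4,5,2] (faults so far: 3)
  step 4: ref 5 -> HIT, frames=[4,5,2] (faults so far: 3)
  step 5: ref 1 -> FAULT, evict 5, frames=[4,1,2] (faults so far: 4)
  step 6: ref 2 -> HIT, frames=[4,1,2] (faults so far: 4)
  step 7: ref 2 -> HIT, frames=[4,1,2] (faults so far: 4)
  step 8: ref 3 -> FAULT, evict 1, frames=[4,3,2] (faults so far: 5)
  step 9: ref 3 -> HIT, frames=[4,3,2] (faults so far: 5)
  step 10: ref 3 -> HIT, frames=[4,3,2] (faults so far: 5)
  step 11: ref 4 -> HIT, frames=[4,3,2] (faults so far: 5)
  step 12: ref 5 -> FAULT, evict 2, frames=[4,3,5] (faults so far: 6)
  step 13: ref 4 -> HIT, frames=[4,3,5] (faults so far: 6)
  Optimal total faults: 6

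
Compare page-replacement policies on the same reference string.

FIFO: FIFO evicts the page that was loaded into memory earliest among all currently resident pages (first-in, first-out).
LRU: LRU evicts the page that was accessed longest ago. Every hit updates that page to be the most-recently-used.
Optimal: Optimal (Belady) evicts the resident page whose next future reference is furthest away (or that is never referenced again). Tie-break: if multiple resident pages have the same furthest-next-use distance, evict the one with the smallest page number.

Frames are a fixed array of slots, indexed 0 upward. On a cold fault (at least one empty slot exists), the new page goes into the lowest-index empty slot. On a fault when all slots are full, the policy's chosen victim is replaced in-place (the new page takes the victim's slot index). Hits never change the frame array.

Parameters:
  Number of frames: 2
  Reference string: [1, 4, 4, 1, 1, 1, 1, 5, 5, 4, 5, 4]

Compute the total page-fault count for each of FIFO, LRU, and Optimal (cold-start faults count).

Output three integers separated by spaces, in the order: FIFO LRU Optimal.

Answer: 3 4 3

Derivation:
--- FIFO ---
  step 0: ref 1 -> FAULT, frames=[1,-] (faults so far: 1)
  step 1: ref 4 -> FAULT, frames=[1,4] (faults so far: 2)
  step 2: ref 4 -> HIT, frames=[1,4] (faults so far: 2)
  step 3: ref 1 -> HIT, frames=[1,4] (faults so far: 2)
  step 4: ref 1 -> HIT, frames=[1,4] (faults so far: 2)
  step 5: ref 1 -> HIT, frames=[1,4] (faults so far: 2)
  step 6: ref 1 -> HIT, frames=[1,4] (faults so far: 2)
  step 7: ref 5 -> FAULT, evict 1, frames=[5,4] (faults so far: 3)
  step 8: ref 5 -> HIT, frames=[5,4] (faults so far: 3)
  step 9: ref 4 -> HIT, frames=[5,4] (faults so far: 3)
  step 10: ref 5 -> HIT, frames=[5,4] (faults so far: 3)
  step 11: ref 4 -> HIT, frames=[5,4] (faults so far: 3)
  FIFO total faults: 3
--- LRU ---
  step 0: ref 1 -> FAULT, frames=[1,-] (faults so far: 1)
  step 1: ref 4 -> FAULT, frames=[1,4] (faults so far: 2)
  step 2: ref 4 -> HIT, frames=[1,4] (faults so far: 2)
  step 3: ref 1 -> HIT, frames=[1,4] (faults so far: 2)
  step 4: ref 1 -> HIT, frames=[1,4] (faults so far: 2)
  step 5: ref 1 -> HIT, frames=[1,4] (faults so far: 2)
  step 6: ref 1 -> HIT, frames=[1,4] (faults so far: 2)
  step 7: ref 5 -> FAULT, evict 4, frames=[1,5] (faults so far: 3)
  step 8: ref 5 -> HIT, frames=[1,5] (faults so far: 3)
  step 9: ref 4 -> FAULT, evict 1, frames=[4,5] (faults so far: 4)
  step 10: ref 5 -> HIT, frames=[4,5] (faults so far: 4)
  step 11: ref 4 -> HIT, frames=[4,5] (faults so far: 4)
  LRU total faults: 4
--- Optimal ---
  step 0: ref 1 -> FAULT, frames=[1,-] (faults so far: 1)
  step 1: ref 4 -> FAULT, frames=[1,4] (faults so far: 2)
  step 2: ref 4 -> HIT, frames=[1,4] (faults so far: 2)
  step 3: ref 1 -> HIT, frames=[1,4] (faults so far: 2)
  step 4: ref 1 -> HIT, frames=[1,4] (faults so far: 2)
  step 5: ref 1 -> HIT, frames=[1,4] (faults so far: 2)
  step 6: ref 1 -> HIT, frames=[1,4] (faults so far: 2)
  step 7: ref 5 -> FAULT, evict 1, frames=[5,4] (faults so far: 3)
  step 8: ref 5 -> HIT, frames=[5,4] (faults so far: 3)
  step 9: ref 4 -> HIT, frames=[5,4] (faults so far: 3)
  step 10: ref 5 -> HIT, frames=[5,4] (faults so far: 3)
  step 11: ref 4 -> HIT, frames=[5,4] (faults so far: 3)
  Optimal total faults: 3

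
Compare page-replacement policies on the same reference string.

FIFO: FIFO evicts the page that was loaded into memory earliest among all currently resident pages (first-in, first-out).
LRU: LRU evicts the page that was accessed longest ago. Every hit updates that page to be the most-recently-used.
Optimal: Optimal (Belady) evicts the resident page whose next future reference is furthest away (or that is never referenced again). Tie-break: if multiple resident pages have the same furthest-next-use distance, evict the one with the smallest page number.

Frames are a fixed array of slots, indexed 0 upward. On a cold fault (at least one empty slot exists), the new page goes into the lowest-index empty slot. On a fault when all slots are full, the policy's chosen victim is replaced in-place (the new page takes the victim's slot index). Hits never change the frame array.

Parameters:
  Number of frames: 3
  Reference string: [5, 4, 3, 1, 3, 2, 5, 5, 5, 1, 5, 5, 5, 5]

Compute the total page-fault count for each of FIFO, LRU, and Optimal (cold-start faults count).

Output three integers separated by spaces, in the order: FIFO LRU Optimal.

Answer: 6 7 5

Derivation:
--- FIFO ---
  step 0: ref 5 -> FAULT, frames=[5,-,-] (faults so far: 1)
  step 1: ref 4 -> FAULT, frames=[5,4,-] (faults so far: 2)
  step 2: ref 3 -> FAULT, frames=[5,4,3] (faults so far: 3)
  step 3: ref 1 -> FAULT, evict 5, frames=[1,4,3] (faults so far: 4)
  step 4: ref 3 -> HIT, frames=[1,4,3] (faults so far: 4)
  step 5: ref 2 -> FAULT, evict 4, frames=[1,2,3] (faults so far: 5)
  step 6: ref 5 -> FAULT, evict 3, frames=[1,2,5] (faults so far: 6)
  step 7: ref 5 -> HIT, frames=[1,2,5] (faults so far: 6)
  step 8: ref 5 -> HIT, frames=[1,2,5] (faults so far: 6)
  step 9: ref 1 -> HIT, frames=[1,2,5] (faults so far: 6)
  step 10: ref 5 -> HIT, frames=[1,2,5] (faults so far: 6)
  step 11: ref 5 -> HIT, frames=[1,2,5] (faults so far: 6)
  step 12: ref 5 -> HIT, frames=[1,2,5] (faults so far: 6)
  step 13: ref 5 -> HIT, frames=[1,2,5] (faults so far: 6)
  FIFO total faults: 6
--- LRU ---
  step 0: ref 5 -> FAULT, frames=[5,-,-] (faults so far: 1)
  step 1: ref 4 -> FAULT, frames=[5,4,-] (faults so far: 2)
  step 2: ref 3 -> FAULT, frames=[5,4,3] (faults so far: 3)
  step 3: ref 1 -> FAULT, evict 5, frames=[1,4,3] (faults so far: 4)
  step 4: ref 3 -> HIT, frames=[1,4,3] (faults so far: 4)
  step 5: ref 2 -> FAULT, evict 4, frames=[1,2,3] (faults so far: 5)
  step 6: ref 5 -> FAULT, evict 1, frames=[5,2,3] (faults so far: 6)
  step 7: ref 5 -> HIT, frames=[5,2,3] (faults so far: 6)
  step 8: ref 5 -> HIT, frames=[5,2,3] (faults so far: 6)
  step 9: ref 1 -> FAULT, evict 3, frames=[5,2,1] (faults so far: 7)
  step 10: ref 5 -> HIT, frames=[5,2,1] (faults so far: 7)
  step 11: ref 5 -> HIT, frames=[5,2,1] (faults so far: 7)
  step 12: ref 5 -> HIT, frames=[5,2,1] (faults so far: 7)
  step 13: ref 5 -> HIT, frames=[5,2,1] (faults so far: 7)
  LRU total faults: 7
--- Optimal ---
  step 0: ref 5 -> FAULT, frames=[5,-,-] (faults so far: 1)
  step 1: ref 4 -> FAULT, frames=[5,4,-] (faults so far: 2)
  step 2: ref 3 -> FAULT, frames=[5,4,3] (faults so far: 3)
  step 3: ref 1 -> FAULT, evict 4, frames=[5,1,3] (faults so far: 4)
  step 4: ref 3 -> HIT, frames=[5,1,3] (faults so far: 4)
  step 5: ref 2 -> FAULT, evict 3, frames=[5,1,2] (faults so far: 5)
  step 6: ref 5 -> HIT, frames=[5,1,2] (faults so far: 5)
  step 7: ref 5 -> HIT, frames=[5,1,2] (faults so far: 5)
  step 8: ref 5 -> HIT, frames=[5,1,2] (faults so far: 5)
  step 9: ref 1 -> HIT, frames=[5,1,2] (faults so far: 5)
  step 10: ref 5 -> HIT, frames=[5,1,2] (faults so far: 5)
  step 11: ref 5 -> HIT, frames=[5,1,2] (faults so far: 5)
  step 12: ref 5 -> HIT, frames=[5,1,2] (faults so far: 5)
  step 13: ref 5 -> HIT, frames=[5,1,2] (faults so far: 5)
  Optimal total faults: 5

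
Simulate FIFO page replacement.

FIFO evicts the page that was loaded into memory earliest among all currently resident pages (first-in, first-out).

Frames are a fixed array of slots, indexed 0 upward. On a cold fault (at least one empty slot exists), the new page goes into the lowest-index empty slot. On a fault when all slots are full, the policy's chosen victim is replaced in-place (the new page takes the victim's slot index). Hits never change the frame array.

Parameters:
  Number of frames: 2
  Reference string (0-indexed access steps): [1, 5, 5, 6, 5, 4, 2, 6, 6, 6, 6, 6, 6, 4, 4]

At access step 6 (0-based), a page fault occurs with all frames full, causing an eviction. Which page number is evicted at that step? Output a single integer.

Step 0: ref 1 -> FAULT, frames=[1,-]
Step 1: ref 5 -> FAULT, frames=[1,5]
Step 2: ref 5 -> HIT, frames=[1,5]
Step 3: ref 6 -> FAULT, evict 1, frames=[6,5]
Step 4: ref 5 -> HIT, frames=[6,5]
Step 5: ref 4 -> FAULT, evict 5, frames=[6,4]
Step 6: ref 2 -> FAULT, evict 6, frames=[2,4]
At step 6: evicted page 6

Answer: 6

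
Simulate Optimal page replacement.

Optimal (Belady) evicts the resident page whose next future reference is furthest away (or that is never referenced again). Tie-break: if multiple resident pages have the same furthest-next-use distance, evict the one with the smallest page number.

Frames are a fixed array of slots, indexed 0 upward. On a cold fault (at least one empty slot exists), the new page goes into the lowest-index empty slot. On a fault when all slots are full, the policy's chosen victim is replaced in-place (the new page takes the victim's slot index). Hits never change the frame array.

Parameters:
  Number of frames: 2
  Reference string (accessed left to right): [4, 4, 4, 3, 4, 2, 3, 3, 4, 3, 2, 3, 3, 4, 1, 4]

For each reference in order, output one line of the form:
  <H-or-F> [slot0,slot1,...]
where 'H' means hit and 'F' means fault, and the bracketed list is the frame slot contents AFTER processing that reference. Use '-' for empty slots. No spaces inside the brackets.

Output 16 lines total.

F [4,-]
H [4,-]
H [4,-]
F [4,3]
H [4,3]
F [2,3]
H [2,3]
H [2,3]
F [4,3]
H [4,3]
F [2,3]
H [2,3]
H [2,3]
F [4,3]
F [4,1]
H [4,1]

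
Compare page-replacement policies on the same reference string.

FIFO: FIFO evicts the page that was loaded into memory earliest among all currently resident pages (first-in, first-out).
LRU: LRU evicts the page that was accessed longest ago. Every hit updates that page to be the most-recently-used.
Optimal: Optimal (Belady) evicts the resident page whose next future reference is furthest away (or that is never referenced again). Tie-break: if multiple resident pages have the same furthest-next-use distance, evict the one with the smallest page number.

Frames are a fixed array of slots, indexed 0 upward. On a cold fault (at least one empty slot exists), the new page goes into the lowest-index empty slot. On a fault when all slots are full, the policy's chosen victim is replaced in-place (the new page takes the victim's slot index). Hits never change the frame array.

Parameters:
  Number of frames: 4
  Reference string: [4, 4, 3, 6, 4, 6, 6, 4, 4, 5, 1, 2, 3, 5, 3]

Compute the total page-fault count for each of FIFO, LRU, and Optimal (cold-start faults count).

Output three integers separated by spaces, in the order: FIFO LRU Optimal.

Answer: 7 7 6

Derivation:
--- FIFO ---
  step 0: ref 4 -> FAULT, frames=[4,-,-,-] (faults so far: 1)
  step 1: ref 4 -> HIT, frames=[4,-,-,-] (faults so far: 1)
  step 2: ref 3 -> FAULT, frames=[4,3,-,-] (faults so far: 2)
  step 3: ref 6 -> FAULT, frames=[4,3,6,-] (faults so far: 3)
  step 4: ref 4 -> HIT, frames=[4,3,6,-] (faults so far: 3)
  step 5: ref 6 -> HIT, frames=[4,3,6,-] (faults so far: 3)
  step 6: ref 6 -> HIT, frames=[4,3,6,-] (faults so far: 3)
  step 7: ref 4 -> HIT, frames=[4,3,6,-] (faults so far: 3)
  step 8: ref 4 -> HIT, frames=[4,3,6,-] (faults so far: 3)
  step 9: ref 5 -> FAULT, frames=[4,3,6,5] (faults so far: 4)
  step 10: ref 1 -> FAULT, evict 4, frames=[1,3,6,5] (faults so far: 5)
  step 11: ref 2 -> FAULT, evict 3, frames=[1,2,6,5] (faults so far: 6)
  step 12: ref 3 -> FAULT, evict 6, frames=[1,2,3,5] (faults so far: 7)
  step 13: ref 5 -> HIT, frames=[1,2,3,5] (faults so far: 7)
  step 14: ref 3 -> HIT, frames=[1,2,3,5] (faults so far: 7)
  FIFO total faults: 7
--- LRU ---
  step 0: ref 4 -> FAULT, frames=[4,-,-,-] (faults so far: 1)
  step 1: ref 4 -> HIT, frames=[4,-,-,-] (faults so far: 1)
  step 2: ref 3 -> FAULT, frames=[4,3,-,-] (faults so far: 2)
  step 3: ref 6 -> FAULT, frames=[4,3,6,-] (faults so far: 3)
  step 4: ref 4 -> HIT, frames=[4,3,6,-] (faults so far: 3)
  step 5: ref 6 -> HIT, frames=[4,3,6,-] (faults so far: 3)
  step 6: ref 6 -> HIT, frames=[4,3,6,-] (faults so far: 3)
  step 7: ref 4 -> HIT, frames=[4,3,6,-] (faults so far: 3)
  step 8: ref 4 -> HIT, frames=[4,3,6,-] (faults so far: 3)
  step 9: ref 5 -> FAULT, frames=[4,3,6,5] (faults so far: 4)
  step 10: ref 1 -> FAULT, evict 3, frames=[4,1,6,5] (faults so far: 5)
  step 11: ref 2 -> FAULT, evict 6, frames=[4,1,2,5] (faults so far: 6)
  step 12: ref 3 -> FAULT, evict 4, frames=[3,1,2,5] (faults so far: 7)
  step 13: ref 5 -> HIT, frames=[3,1,2,5] (faults so far: 7)
  step 14: ref 3 -> HIT, frames=[3,1,2,5] (faults so far: 7)
  LRU total faults: 7
--- Optimal ---
  step 0: ref 4 -> FAULT, frames=[4,-,-,-] (faults so far: 1)
  step 1: ref 4 -> HIT, frames=[4,-,-,-] (faults so far: 1)
  step 2: ref 3 -> FAULT, frames=[4,3,-,-] (faults so far: 2)
  step 3: ref 6 -> FAULT, frames=[4,3,6,-] (faults so far: 3)
  step 4: ref 4 -> HIT, frames=[4,3,6,-] (faults so far: 3)
  step 5: ref 6 -> HIT, frames=[4,3,6,-] (faults so far: 3)
  step 6: ref 6 -> HIT, frames=[4,3,6,-] (faults so far: 3)
  step 7: ref 4 -> HIT, frames=[4,3,6,-] (faults so far: 3)
  step 8: ref 4 -> HIT, frames=[4,3,6,-] (faults so far: 3)
  step 9: ref 5 -> FAULT, frames=[4,3,6,5] (faults so far: 4)
  step 10: ref 1 -> FAULT, evict 4, frames=[1,3,6,5] (faults so far: 5)
  step 11: ref 2 -> FAULT, evict 1, frames=[2,3,6,5] (faults so far: 6)
  step 12: ref 3 -> HIT, frames=[2,3,6,5] (faults so far: 6)
  step 13: ref 5 -> HIT, frames=[2,3,6,5] (faults so far: 6)
  step 14: ref 3 -> HIT, frames=[2,3,6,5] (faults so far: 6)
  Optimal total faults: 6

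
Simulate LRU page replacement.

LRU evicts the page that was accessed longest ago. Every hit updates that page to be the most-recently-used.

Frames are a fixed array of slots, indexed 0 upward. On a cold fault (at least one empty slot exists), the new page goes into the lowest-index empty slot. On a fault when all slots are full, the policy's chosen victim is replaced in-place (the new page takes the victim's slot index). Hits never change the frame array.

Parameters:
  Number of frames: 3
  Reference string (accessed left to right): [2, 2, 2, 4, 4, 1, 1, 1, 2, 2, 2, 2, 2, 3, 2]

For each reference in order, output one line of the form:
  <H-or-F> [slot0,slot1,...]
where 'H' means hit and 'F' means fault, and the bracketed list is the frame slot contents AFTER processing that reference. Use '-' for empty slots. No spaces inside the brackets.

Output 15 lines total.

F [2,-,-]
H [2,-,-]
H [2,-,-]
F [2,4,-]
H [2,4,-]
F [2,4,1]
H [2,4,1]
H [2,4,1]
H [2,4,1]
H [2,4,1]
H [2,4,1]
H [2,4,1]
H [2,4,1]
F [2,3,1]
H [2,3,1]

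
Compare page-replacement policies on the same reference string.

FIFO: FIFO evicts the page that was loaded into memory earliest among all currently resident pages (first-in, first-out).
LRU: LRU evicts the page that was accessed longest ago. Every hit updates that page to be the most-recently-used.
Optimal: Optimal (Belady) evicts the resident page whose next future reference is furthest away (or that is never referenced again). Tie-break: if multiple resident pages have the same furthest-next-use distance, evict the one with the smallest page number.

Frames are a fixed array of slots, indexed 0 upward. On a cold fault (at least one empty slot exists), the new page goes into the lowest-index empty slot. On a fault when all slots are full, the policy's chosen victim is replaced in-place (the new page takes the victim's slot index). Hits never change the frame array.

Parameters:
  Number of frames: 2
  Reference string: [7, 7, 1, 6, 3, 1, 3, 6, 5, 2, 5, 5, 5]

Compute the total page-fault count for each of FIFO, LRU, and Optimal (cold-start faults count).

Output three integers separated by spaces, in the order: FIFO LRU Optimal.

--- FIFO ---
  step 0: ref 7 -> FAULT, frames=[7,-] (faults so far: 1)
  step 1: ref 7 -> HIT, frames=[7,-] (faults so far: 1)
  step 2: ref 1 -> FAULT, frames=[7,1] (faults so far: 2)
  step 3: ref 6 -> FAULT, evict 7, frames=[6,1] (faults so far: 3)
  step 4: ref 3 -> FAULT, evict 1, frames=[6,3] (faults so far: 4)
  step 5: ref 1 -> FAULT, evict 6, frames=[1,3] (faults so far: 5)
  step 6: ref 3 -> HIT, frames=[1,3] (faults so far: 5)
  step 7: ref 6 -> FAULT, evict 3, frames=[1,6] (faults so far: 6)
  step 8: ref 5 -> FAULT, evict 1, frames=[5,6] (faults so far: 7)
  step 9: ref 2 -> FAULT, evict 6, frames=[5,2] (faults so far: 8)
  step 10: ref 5 -> HIT, frames=[5,2] (faults so far: 8)
  step 11: ref 5 -> HIT, frames=[5,2] (faults so far: 8)
  step 12: ref 5 -> HIT, frames=[5,2] (faults so far: 8)
  FIFO total faults: 8
--- LRU ---
  step 0: ref 7 -> FAULT, frames=[7,-] (faults so far: 1)
  step 1: ref 7 -> HIT, frames=[7,-] (faults so far: 1)
  step 2: ref 1 -> FAULT, frames=[7,1] (faults so far: 2)
  step 3: ref 6 -> FAULT, evict 7, frames=[6,1] (faults so far: 3)
  step 4: ref 3 -> FAULT, evict 1, frames=[6,3] (faults so far: 4)
  step 5: ref 1 -> FAULT, evict 6, frames=[1,3] (faults so far: 5)
  step 6: ref 3 -> HIT, frames=[1,3] (faults so far: 5)
  step 7: ref 6 -> FAULT, evict 1, frames=[6,3] (faults so far: 6)
  step 8: ref 5 -> FAULT, evict 3, frames=[6,5] (faults so far: 7)
  step 9: ref 2 -> FAULT, evict 6, frames=[2,5] (faults so far: 8)
  step 10: ref 5 -> HIT, frames=[2,5] (faults so far: 8)
  step 11: ref 5 -> HIT, frames=[2,5] (faults so far: 8)
  step 12: ref 5 -> HIT, frames=[2,5] (faults so far: 8)
  LRU total faults: 8
--- Optimal ---
  step 0: ref 7 -> FAULT, frames=[7,-] (faults so far: 1)
  step 1: ref 7 -> HIT, frames=[7,-] (faults so far: 1)
  step 2: ref 1 -> FAULT, frames=[7,1] (faults so far: 2)
  step 3: ref 6 -> FAULT, evict 7, frames=[6,1] (faults so far: 3)
  step 4: ref 3 -> FAULT, evict 6, frames=[3,1] (faults so far: 4)
  step 5: ref 1 -> HIT, frames=[3,1] (faults so far: 4)
  step 6: ref 3 -> HIT, frames=[3,1] (faults so far: 4)
  step 7: ref 6 -> FAULT, evict 1, frames=[3,6] (faults so far: 5)
  step 8: ref 5 -> FAULT, evict 3, frames=[5,6] (faults so far: 6)
  step 9: ref 2 -> FAULT, evict 6, frames=[5,2] (faults so far: 7)
  step 10: ref 5 -> HIT, frames=[5,2] (faults so far: 7)
  step 11: ref 5 -> HIT, frames=[5,2] (faults so far: 7)
  step 12: ref 5 -> HIT, frames=[5,2] (faults so far: 7)
  Optimal total faults: 7

Answer: 8 8 7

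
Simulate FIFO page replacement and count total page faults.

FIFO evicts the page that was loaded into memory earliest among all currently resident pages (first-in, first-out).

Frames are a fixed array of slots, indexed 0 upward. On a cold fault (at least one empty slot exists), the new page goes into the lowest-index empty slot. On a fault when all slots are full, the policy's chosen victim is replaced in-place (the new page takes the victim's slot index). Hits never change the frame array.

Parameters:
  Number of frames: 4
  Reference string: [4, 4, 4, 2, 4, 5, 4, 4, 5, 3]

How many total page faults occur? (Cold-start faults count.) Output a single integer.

Step 0: ref 4 → FAULT, frames=[4,-,-,-]
Step 1: ref 4 → HIT, frames=[4,-,-,-]
Step 2: ref 4 → HIT, frames=[4,-,-,-]
Step 3: ref 2 → FAULT, frames=[4,2,-,-]
Step 4: ref 4 → HIT, frames=[4,2,-,-]
Step 5: ref 5 → FAULT, frames=[4,2,5,-]
Step 6: ref 4 → HIT, frames=[4,2,5,-]
Step 7: ref 4 → HIT, frames=[4,2,5,-]
Step 8: ref 5 → HIT, frames=[4,2,5,-]
Step 9: ref 3 → FAULT, frames=[4,2,5,3]
Total faults: 4

Answer: 4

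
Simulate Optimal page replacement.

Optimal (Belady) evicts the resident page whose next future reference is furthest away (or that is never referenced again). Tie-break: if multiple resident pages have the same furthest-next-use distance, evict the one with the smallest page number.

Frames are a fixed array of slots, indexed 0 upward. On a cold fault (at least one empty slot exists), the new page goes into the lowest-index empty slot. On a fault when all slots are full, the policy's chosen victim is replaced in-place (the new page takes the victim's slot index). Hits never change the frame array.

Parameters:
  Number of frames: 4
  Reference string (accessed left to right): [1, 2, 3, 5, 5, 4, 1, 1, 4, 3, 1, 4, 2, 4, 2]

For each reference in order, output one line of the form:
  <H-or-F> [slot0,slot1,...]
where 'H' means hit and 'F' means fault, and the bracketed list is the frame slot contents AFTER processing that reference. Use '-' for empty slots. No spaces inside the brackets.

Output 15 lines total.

F [1,-,-,-]
F [1,2,-,-]
F [1,2,3,-]
F [1,2,3,5]
H [1,2,3,5]
F [1,2,3,4]
H [1,2,3,4]
H [1,2,3,4]
H [1,2,3,4]
H [1,2,3,4]
H [1,2,3,4]
H [1,2,3,4]
H [1,2,3,4]
H [1,2,3,4]
H [1,2,3,4]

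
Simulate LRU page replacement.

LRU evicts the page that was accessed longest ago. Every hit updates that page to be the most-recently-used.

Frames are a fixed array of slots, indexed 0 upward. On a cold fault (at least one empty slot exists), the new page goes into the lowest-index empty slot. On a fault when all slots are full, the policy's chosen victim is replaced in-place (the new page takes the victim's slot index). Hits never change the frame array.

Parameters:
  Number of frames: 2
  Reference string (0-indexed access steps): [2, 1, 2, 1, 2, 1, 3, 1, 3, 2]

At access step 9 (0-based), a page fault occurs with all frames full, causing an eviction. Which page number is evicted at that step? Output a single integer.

Step 0: ref 2 -> FAULT, frames=[2,-]
Step 1: ref 1 -> FAULT, frames=[2,1]
Step 2: ref 2 -> HIT, frames=[2,1]
Step 3: ref 1 -> HIT, frames=[2,1]
Step 4: ref 2 -> HIT, frames=[2,1]
Step 5: ref 1 -> HIT, frames=[2,1]
Step 6: ref 3 -> FAULT, evict 2, frames=[3,1]
Step 7: ref 1 -> HIT, frames=[3,1]
Step 8: ref 3 -> HIT, frames=[3,1]
Step 9: ref 2 -> FAULT, evict 1, frames=[3,2]
At step 9: evicted page 1

Answer: 1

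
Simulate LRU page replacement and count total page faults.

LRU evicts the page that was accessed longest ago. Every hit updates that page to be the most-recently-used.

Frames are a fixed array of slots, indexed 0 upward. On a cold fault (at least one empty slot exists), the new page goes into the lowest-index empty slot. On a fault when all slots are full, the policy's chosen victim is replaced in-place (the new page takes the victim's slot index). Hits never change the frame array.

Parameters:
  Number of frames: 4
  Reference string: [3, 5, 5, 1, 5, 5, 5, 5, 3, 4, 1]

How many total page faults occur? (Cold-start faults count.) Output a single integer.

Step 0: ref 3 → FAULT, frames=[3,-,-,-]
Step 1: ref 5 → FAULT, frames=[3,5,-,-]
Step 2: ref 5 → HIT, frames=[3,5,-,-]
Step 3: ref 1 → FAULT, frames=[3,5,1,-]
Step 4: ref 5 → HIT, frames=[3,5,1,-]
Step 5: ref 5 → HIT, frames=[3,5,1,-]
Step 6: ref 5 → HIT, frames=[3,5,1,-]
Step 7: ref 5 → HIT, frames=[3,5,1,-]
Step 8: ref 3 → HIT, frames=[3,5,1,-]
Step 9: ref 4 → FAULT, frames=[3,5,1,4]
Step 10: ref 1 → HIT, frames=[3,5,1,4]
Total faults: 4

Answer: 4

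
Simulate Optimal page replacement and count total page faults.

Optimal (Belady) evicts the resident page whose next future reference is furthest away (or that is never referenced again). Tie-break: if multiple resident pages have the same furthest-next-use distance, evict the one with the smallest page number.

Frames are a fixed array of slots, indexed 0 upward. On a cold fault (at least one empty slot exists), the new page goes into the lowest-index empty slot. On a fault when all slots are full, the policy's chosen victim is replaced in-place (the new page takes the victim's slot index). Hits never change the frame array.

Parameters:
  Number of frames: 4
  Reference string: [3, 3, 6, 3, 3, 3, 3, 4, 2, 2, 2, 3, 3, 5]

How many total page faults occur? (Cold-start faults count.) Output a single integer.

Step 0: ref 3 → FAULT, frames=[3,-,-,-]
Step 1: ref 3 → HIT, frames=[3,-,-,-]
Step 2: ref 6 → FAULT, frames=[3,6,-,-]
Step 3: ref 3 → HIT, frames=[3,6,-,-]
Step 4: ref 3 → HIT, frames=[3,6,-,-]
Step 5: ref 3 → HIT, frames=[3,6,-,-]
Step 6: ref 3 → HIT, frames=[3,6,-,-]
Step 7: ref 4 → FAULT, frames=[3,6,4,-]
Step 8: ref 2 → FAULT, frames=[3,6,4,2]
Step 9: ref 2 → HIT, frames=[3,6,4,2]
Step 10: ref 2 → HIT, frames=[3,6,4,2]
Step 11: ref 3 → HIT, frames=[3,6,4,2]
Step 12: ref 3 → HIT, frames=[3,6,4,2]
Step 13: ref 5 → FAULT (evict 2), frames=[3,6,4,5]
Total faults: 5

Answer: 5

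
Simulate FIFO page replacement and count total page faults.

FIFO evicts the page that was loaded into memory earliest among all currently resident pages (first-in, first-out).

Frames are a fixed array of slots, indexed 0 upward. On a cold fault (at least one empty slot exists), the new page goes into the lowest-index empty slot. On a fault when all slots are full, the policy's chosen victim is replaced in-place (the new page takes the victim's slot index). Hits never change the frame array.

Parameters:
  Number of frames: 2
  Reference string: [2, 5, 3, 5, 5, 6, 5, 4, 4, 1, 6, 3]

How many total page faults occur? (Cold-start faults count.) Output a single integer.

Answer: 9

Derivation:
Step 0: ref 2 → FAULT, frames=[2,-]
Step 1: ref 5 → FAULT, frames=[2,5]
Step 2: ref 3 → FAULT (evict 2), frames=[3,5]
Step 3: ref 5 → HIT, frames=[3,5]
Step 4: ref 5 → HIT, frames=[3,5]
Step 5: ref 6 → FAULT (evict 5), frames=[3,6]
Step 6: ref 5 → FAULT (evict 3), frames=[5,6]
Step 7: ref 4 → FAULT (evict 6), frames=[5,4]
Step 8: ref 4 → HIT, frames=[5,4]
Step 9: ref 1 → FAULT (evict 5), frames=[1,4]
Step 10: ref 6 → FAULT (evict 4), frames=[1,6]
Step 11: ref 3 → FAULT (evict 1), frames=[3,6]
Total faults: 9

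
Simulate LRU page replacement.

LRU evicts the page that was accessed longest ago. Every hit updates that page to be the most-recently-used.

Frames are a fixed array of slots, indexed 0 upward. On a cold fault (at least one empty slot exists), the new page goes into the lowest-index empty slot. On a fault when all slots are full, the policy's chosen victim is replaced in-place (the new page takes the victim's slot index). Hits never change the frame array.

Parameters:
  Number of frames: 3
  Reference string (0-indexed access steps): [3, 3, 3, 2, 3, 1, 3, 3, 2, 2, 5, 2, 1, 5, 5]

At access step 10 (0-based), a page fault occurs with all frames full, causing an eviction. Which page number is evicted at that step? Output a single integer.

Step 0: ref 3 -> FAULT, frames=[3,-,-]
Step 1: ref 3 -> HIT, frames=[3,-,-]
Step 2: ref 3 -> HIT, frames=[3,-,-]
Step 3: ref 2 -> FAULT, frames=[3,2,-]
Step 4: ref 3 -> HIT, frames=[3,2,-]
Step 5: ref 1 -> FAULT, frames=[3,2,1]
Step 6: ref 3 -> HIT, frames=[3,2,1]
Step 7: ref 3 -> HIT, frames=[3,2,1]
Step 8: ref 2 -> HIT, frames=[3,2,1]
Step 9: ref 2 -> HIT, frames=[3,2,1]
Step 10: ref 5 -> FAULT, evict 1, frames=[3,2,5]
At step 10: evicted page 1

Answer: 1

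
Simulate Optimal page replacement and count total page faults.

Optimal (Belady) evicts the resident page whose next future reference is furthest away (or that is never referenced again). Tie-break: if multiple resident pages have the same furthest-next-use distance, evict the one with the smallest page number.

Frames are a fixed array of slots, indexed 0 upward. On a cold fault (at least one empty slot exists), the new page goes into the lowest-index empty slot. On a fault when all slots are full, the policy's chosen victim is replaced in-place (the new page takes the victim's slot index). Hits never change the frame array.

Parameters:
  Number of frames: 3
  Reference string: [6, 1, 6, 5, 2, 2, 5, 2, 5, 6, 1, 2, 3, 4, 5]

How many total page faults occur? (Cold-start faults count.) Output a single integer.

Answer: 7

Derivation:
Step 0: ref 6 → FAULT, frames=[6,-,-]
Step 1: ref 1 → FAULT, frames=[6,1,-]
Step 2: ref 6 → HIT, frames=[6,1,-]
Step 3: ref 5 → FAULT, frames=[6,1,5]
Step 4: ref 2 → FAULT (evict 1), frames=[6,2,5]
Step 5: ref 2 → HIT, frames=[6,2,5]
Step 6: ref 5 → HIT, frames=[6,2,5]
Step 7: ref 2 → HIT, frames=[6,2,5]
Step 8: ref 5 → HIT, frames=[6,2,5]
Step 9: ref 6 → HIT, frames=[6,2,5]
Step 10: ref 1 → FAULT (evict 6), frames=[1,2,5]
Step 11: ref 2 → HIT, frames=[1,2,5]
Step 12: ref 3 → FAULT (evict 1), frames=[3,2,5]
Step 13: ref 4 → FAULT (evict 2), frames=[3,4,5]
Step 14: ref 5 → HIT, frames=[3,4,5]
Total faults: 7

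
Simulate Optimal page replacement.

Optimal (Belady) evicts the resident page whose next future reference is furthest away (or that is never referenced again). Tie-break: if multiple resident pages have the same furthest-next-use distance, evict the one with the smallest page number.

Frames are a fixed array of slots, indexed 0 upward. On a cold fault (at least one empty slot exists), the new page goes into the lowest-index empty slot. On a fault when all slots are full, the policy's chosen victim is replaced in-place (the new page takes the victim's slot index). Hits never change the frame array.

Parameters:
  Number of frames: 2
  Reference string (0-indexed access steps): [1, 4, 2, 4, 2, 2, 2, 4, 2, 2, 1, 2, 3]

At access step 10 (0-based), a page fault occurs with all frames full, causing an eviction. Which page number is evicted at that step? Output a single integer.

Step 0: ref 1 -> FAULT, frames=[1,-]
Step 1: ref 4 -> FAULT, frames=[1,4]
Step 2: ref 2 -> FAULT, evict 1, frames=[2,4]
Step 3: ref 4 -> HIT, frames=[2,4]
Step 4: ref 2 -> HIT, frames=[2,4]
Step 5: ref 2 -> HIT, frames=[2,4]
Step 6: ref 2 -> HIT, frames=[2,4]
Step 7: ref 4 -> HIT, frames=[2,4]
Step 8: ref 2 -> HIT, frames=[2,4]
Step 9: ref 2 -> HIT, frames=[2,4]
Step 10: ref 1 -> FAULT, evict 4, frames=[2,1]
At step 10: evicted page 4

Answer: 4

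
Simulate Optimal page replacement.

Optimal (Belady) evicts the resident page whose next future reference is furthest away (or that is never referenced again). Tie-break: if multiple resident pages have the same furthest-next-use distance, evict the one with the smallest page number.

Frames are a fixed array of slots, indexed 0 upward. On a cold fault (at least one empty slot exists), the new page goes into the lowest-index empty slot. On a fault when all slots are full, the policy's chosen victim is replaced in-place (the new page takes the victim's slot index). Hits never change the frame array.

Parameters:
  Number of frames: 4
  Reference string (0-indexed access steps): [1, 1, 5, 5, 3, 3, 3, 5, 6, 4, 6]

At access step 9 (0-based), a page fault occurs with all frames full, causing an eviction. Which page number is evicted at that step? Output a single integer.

Answer: 1

Derivation:
Step 0: ref 1 -> FAULT, frames=[1,-,-,-]
Step 1: ref 1 -> HIT, frames=[1,-,-,-]
Step 2: ref 5 -> FAULT, frames=[1,5,-,-]
Step 3: ref 5 -> HIT, frames=[1,5,-,-]
Step 4: ref 3 -> FAULT, frames=[1,5,3,-]
Step 5: ref 3 -> HIT, frames=[1,5,3,-]
Step 6: ref 3 -> HIT, frames=[1,5,3,-]
Step 7: ref 5 -> HIT, frames=[1,5,3,-]
Step 8: ref 6 -> FAULT, frames=[1,5,3,6]
Step 9: ref 4 -> FAULT, evict 1, frames=[4,5,3,6]
At step 9: evicted page 1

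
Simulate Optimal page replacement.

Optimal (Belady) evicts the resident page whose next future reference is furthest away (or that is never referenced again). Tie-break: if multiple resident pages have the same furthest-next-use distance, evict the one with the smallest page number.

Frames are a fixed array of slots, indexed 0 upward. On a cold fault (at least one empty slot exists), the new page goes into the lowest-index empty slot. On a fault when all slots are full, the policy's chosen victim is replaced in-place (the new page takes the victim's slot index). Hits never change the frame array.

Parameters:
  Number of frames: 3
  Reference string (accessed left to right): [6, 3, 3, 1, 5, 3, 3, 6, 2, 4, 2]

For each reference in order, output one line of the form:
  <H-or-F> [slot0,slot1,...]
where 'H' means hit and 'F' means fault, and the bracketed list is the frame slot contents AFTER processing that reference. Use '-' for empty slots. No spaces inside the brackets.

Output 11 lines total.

F [6,-,-]
F [6,3,-]
H [6,3,-]
F [6,3,1]
F [6,3,5]
H [6,3,5]
H [6,3,5]
H [6,3,5]
F [6,2,5]
F [6,2,4]
H [6,2,4]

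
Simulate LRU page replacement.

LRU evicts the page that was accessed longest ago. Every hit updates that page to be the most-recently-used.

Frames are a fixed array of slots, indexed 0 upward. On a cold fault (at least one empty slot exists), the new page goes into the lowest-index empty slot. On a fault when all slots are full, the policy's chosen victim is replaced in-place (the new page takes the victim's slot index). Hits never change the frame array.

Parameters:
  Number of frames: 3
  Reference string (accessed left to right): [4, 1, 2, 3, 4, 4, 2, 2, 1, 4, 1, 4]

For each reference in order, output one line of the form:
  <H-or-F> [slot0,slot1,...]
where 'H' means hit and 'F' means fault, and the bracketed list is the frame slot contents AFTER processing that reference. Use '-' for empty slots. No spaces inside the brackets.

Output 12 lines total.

F [4,-,-]
F [4,1,-]
F [4,1,2]
F [3,1,2]
F [3,4,2]
H [3,4,2]
H [3,4,2]
H [3,4,2]
F [1,4,2]
H [1,4,2]
H [1,4,2]
H [1,4,2]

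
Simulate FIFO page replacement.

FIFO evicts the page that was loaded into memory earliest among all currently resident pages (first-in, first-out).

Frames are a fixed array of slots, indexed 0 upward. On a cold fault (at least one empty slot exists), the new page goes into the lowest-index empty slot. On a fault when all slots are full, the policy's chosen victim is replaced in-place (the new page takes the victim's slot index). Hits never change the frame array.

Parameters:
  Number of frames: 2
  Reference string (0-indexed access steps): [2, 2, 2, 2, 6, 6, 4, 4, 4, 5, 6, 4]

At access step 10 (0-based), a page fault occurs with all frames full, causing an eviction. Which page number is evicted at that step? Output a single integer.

Step 0: ref 2 -> FAULT, frames=[2,-]
Step 1: ref 2 -> HIT, frames=[2,-]
Step 2: ref 2 -> HIT, frames=[2,-]
Step 3: ref 2 -> HIT, frames=[2,-]
Step 4: ref 6 -> FAULT, frames=[2,6]
Step 5: ref 6 -> HIT, frames=[2,6]
Step 6: ref 4 -> FAULT, evict 2, frames=[4,6]
Step 7: ref 4 -> HIT, frames=[4,6]
Step 8: ref 4 -> HIT, frames=[4,6]
Step 9: ref 5 -> FAULT, evict 6, frames=[4,5]
Step 10: ref 6 -> FAULT, evict 4, frames=[6,5]
At step 10: evicted page 4

Answer: 4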